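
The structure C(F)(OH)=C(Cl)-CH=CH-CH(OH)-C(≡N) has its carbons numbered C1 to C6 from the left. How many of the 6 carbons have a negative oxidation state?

2

Tallying each carbon's bonds:
C1: 2C, 1O, 1F → 0 + 1 + 1 = +2
C2: 3C, 1Cl → 0 + 1 = +1
C3: 3C, 1H → 0 − 1 = -1
C4: 3C, 1H → 0 − 1 = -1
C5: 2C, 1H, 1O → 0 − 1 + 1 = 0
C6: 1C, 3N → 0 + 3 = +3
2 carbons (C3, C4) meet the condition.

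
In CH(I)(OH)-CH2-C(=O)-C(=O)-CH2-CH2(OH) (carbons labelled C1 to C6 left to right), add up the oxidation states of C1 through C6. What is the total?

0

Tallying each carbon's bonds:
C1: 1C, 1H, 1O, 1I → 0 − 1 + 1 + 1 = +1
C2: 2C, 2H → 0 − 2 = -2
C3: 2C, 2O → 0 + 2 = +2
C4: 2C, 2O → 0 + 2 = +2
C5: 2C, 2H → 0 − 2 = -2
C6: 1C, 2H, 1O → 0 − 2 + 1 = -1
Sum = +1 − 2 + 2 + 2 − 2 − 1 = 0.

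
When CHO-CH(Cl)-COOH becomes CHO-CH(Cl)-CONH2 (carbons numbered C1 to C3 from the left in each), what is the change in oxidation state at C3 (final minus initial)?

Before: C3 has 1 bond to C, 3 bonds to O → oxidation state +3.
After: C3 has 1 bond to C, 2 bonds to O, 1 bond to N → oxidation state +3.
Δ = +3 − (+3) = 0, so no net redox change at C3.

0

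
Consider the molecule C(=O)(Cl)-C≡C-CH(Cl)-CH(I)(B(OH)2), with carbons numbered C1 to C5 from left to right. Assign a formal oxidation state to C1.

+3

Bonds to more-electronegative neighbours contribute +1 each, bonds to H or metals contribute −1 each, and C–C bonds contribute 0.
C1 has one bond to C (0), a double bond to O (2×+1 = +2), one bond to Cl (+1).
Oxidation state = 0 + 2 + 1 = +3.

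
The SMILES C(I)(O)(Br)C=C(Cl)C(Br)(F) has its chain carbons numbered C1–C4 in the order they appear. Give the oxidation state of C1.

+3

Count +1 for every bond to an atom more electronegative than carbon and −1 for every bond to one less electronegative; C–C bonds are 0.
C1 has one bond to C (0), one bond to I (+1), one bond to O (+1), one bond to Br (+1).
Oxidation state = 0 + 1 + 1 + 1 = +3.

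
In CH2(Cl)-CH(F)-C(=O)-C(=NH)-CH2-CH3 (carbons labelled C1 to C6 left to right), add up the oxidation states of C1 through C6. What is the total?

Tallying each carbon's bonds:
C1: 1C, 2H, 1Cl → 0 − 2 + 1 = -1
C2: 2C, 1H, 1F → 0 − 1 + 1 = 0
C3: 2C, 2O → 0 + 2 = +2
C4: 2C, 2N → 0 + 2 = +2
C5: 2C, 2H → 0 − 2 = -2
C6: 1C, 3H → 0 − 3 = -3
Sum = -1 + 0 + 2 + 2 − 2 − 3 = -2.

-2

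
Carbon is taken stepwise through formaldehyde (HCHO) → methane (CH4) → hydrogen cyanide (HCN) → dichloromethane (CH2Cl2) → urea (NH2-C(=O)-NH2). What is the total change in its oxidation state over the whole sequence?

Carbon oxidation states along the series — formaldehyde: 0, methane: -4, hydrogen cyanide: +2, dichloromethane: 0, urea: +4.
Net change = +4 − (0) = +4.

+4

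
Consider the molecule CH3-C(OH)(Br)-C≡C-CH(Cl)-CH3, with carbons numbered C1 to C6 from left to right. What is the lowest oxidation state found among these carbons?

Assign +1 per bond to O/N/halogen, −1 per bond to H or an electropositive element, and 0 per bond to carbon. Tallying each carbon:
C1: 1C, 3H → 0 − 3 = -3
C2: 2C, 1O, 1Br → 0 + 1 + 1 = +2
C3: 4C → 0 = 0
C4: 4C → 0 = 0
C5: 2C, 1H, 1Cl → 0 − 1 + 1 = 0
C6: 1C, 3H → 0 − 3 = -3
The lowest value is -3.

-3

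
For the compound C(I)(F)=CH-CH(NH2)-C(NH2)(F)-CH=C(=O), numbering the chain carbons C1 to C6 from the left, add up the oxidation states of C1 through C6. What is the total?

+4

Tallying each carbon's bonds:
C1: 2C, 1F, 1I → 0 + 1 + 1 = +2
C2: 3C, 1H → 0 − 1 = -1
C3: 2C, 1H, 1N → 0 − 1 + 1 = 0
C4: 2C, 1N, 1F → 0 + 1 + 1 = +2
C5: 3C, 1H → 0 − 1 = -1
C6: 2C, 2O → 0 + 2 = +2
Sum = +2 − 1 + 0 + 2 − 1 + 2 = +4.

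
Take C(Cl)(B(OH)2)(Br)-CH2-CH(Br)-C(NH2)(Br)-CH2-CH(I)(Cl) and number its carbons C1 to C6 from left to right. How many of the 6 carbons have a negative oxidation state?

2

Count +1 for every bond to an atom more electronegative than carbon and −1 for every bond to one less electronegative; C–C bonds are 0. Tallying each carbon:
C1: 1C, 1Cl, 1Br, 1B → 0 + 1 + 1 − 1 = +1
C2: 2C, 2H → 0 − 2 = -2
C3: 2C, 1H, 1Br → 0 − 1 + 1 = 0
C4: 2C, 1N, 1Br → 0 + 1 + 1 = +2
C5: 2C, 2H → 0 − 2 = -2
C6: 1C, 1H, 1Cl, 1I → 0 − 1 + 1 + 1 = +1
2 carbons (C2, C5) meet the condition.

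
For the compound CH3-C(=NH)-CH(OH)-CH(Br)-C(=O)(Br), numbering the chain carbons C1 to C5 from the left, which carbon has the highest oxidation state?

C5

Bonds to more-electronegative neighbours contribute +1 each, bonds to H or metals contribute −1 each, and C–C bonds contribute 0. Tallying each carbon:
C1: 1C, 3H → 0 − 3 = -3
C2: 2C, 2N → 0 + 2 = +2
C3: 2C, 1H, 1O → 0 − 1 + 1 = 0
C4: 2C, 1H, 1Br → 0 − 1 + 1 = 0
C5: 1C, 2O, 1Br → 0 + 2 + 1 = +3
The most oxidised carbon is C5 at +3.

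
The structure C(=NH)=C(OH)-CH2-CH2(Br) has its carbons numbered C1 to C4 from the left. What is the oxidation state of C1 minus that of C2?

+1

C1: 2C, 2N → 0 + 2 = +2
C2: 3C, 1O → 0 + 1 = +1
Difference: +2 − (+1) = +1.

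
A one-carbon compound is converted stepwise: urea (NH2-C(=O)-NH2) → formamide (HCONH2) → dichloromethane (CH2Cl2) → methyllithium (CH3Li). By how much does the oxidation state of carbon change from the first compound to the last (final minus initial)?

Carbon oxidation states along the series — urea: +4, formamide: +2, dichloromethane: 0, methyllithium: -4.
Net change = -4 − (+4) = -8.

-8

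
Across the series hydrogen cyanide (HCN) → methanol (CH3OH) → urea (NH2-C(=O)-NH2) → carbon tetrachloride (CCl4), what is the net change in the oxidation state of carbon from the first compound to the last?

Carbon oxidation states along the series — hydrogen cyanide: +2, methanol: -2, urea: +4, carbon tetrachloride: +4.
Net change = +4 − (+2) = +2.

+2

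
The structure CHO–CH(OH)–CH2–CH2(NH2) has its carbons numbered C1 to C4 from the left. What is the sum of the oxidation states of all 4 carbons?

-2

Each bond to a more electronegative atom (O, N, halogen) counts +1, each bond to a less electronegative atom (H, metal, B, Si) counts −1, and each C–C bond counts 0. Tallying each carbon:
C1: 1C, 1H, 2O → 0 − 1 + 2 = +1
C2: 2C, 1H, 1O → 0 − 1 + 1 = 0
C3: 2C, 2H → 0 − 2 = -2
C4: 1C, 2H, 1N → 0 − 2 + 1 = -1
Sum = +1 + 0 − 2 − 1 = -2.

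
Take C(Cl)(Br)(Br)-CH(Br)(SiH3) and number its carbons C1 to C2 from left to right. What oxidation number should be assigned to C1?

Count +1 for every bond to an atom more electronegative than carbon and −1 for every bond to one less electronegative; C–C bonds are 0.
C1 has one bond to C (0), one bond to Cl (+1), one bond to Br (+1), one bond to Br (+1).
Oxidation state = 0 + 1 + 1 + 1 = +3.

+3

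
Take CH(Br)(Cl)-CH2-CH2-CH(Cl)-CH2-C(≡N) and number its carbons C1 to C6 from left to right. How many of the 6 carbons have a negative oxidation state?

3

Tallying each carbon's bonds:
C1: 1C, 1H, 1Cl, 1Br → 0 − 1 + 1 + 1 = +1
C2: 2C, 2H → 0 − 2 = -2
C3: 2C, 2H → 0 − 2 = -2
C4: 2C, 1H, 1Cl → 0 − 1 + 1 = 0
C5: 2C, 2H → 0 − 2 = -2
C6: 1C, 3N → 0 + 3 = +3
3 carbons (C2, C3, C5) meet the condition.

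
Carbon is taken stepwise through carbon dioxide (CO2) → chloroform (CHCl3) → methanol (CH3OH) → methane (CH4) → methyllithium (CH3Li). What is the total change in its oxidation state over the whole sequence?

Carbon oxidation states along the series — carbon dioxide: +4, chloroform: +2, methanol: -2, methane: -4, methyllithium: -4.
Net change = -4 − (+4) = -8.

-8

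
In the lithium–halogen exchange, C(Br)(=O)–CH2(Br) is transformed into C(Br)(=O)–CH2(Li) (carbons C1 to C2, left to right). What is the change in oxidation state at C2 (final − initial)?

-2

Before: C2 has 1 bond to C, 2 bonds to H, 1 bond to Br → oxidation state -1.
After: C2 has 1 bond to C, 2 bonds to H, 1 bond to Li → oxidation state -3.
Δ = -3 − (-1) = -2, so this is a reduction at C2.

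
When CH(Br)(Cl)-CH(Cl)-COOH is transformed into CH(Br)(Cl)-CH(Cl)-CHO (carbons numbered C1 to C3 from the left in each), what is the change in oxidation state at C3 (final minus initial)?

Before: C3 has 1 bond to C, 3 bonds to O → oxidation state +3.
After: C3 has 1 bond to C, 1 bond to H, 2 bonds to O → oxidation state +1.
Δ = +1 − (+3) = -2, so this is a reduction at C3.

-2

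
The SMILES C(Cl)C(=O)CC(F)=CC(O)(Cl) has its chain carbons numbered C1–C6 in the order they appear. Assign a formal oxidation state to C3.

C3 has one bond to C (0), one bond to C (0), one bond to H (-1), one bond to H (-1).
Oxidation state = 0 + 0 − 1 − 1 = -2.

-2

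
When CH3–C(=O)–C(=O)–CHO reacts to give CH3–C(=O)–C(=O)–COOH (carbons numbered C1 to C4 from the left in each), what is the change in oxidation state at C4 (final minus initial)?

+2

Before: C4 has 1 bond to C, 1 bond to H, 2 bonds to O → oxidation state +1.
After: C4 has 1 bond to C, 3 bonds to O → oxidation state +3.
Δ = +3 − (+1) = +2, so this is an oxidation at C4.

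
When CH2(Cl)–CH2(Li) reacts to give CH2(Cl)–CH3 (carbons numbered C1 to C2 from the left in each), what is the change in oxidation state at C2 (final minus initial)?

Before: C2 has 1 bond to C, 2 bonds to H, 1 bond to Li → oxidation state -3.
After: C2 has 1 bond to C, 3 bonds to H → oxidation state -3.
Δ = -3 − (-3) = 0, so no net redox change at C2.

0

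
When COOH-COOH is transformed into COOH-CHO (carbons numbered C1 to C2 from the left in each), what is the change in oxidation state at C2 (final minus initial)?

-2

Before: C2 has 1 bond to C, 3 bonds to O → oxidation state +3.
After: C2 has 1 bond to C, 1 bond to H, 2 bonds to O → oxidation state +1.
Δ = +1 − (+3) = -2, so this is a reduction at C2.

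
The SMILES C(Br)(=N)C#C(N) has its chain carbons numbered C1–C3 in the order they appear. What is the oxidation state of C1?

+3

Each bond to a more electronegative atom (O, N, halogen) counts +1, each bond to a less electronegative atom (H, metal, B, Si) counts −1, and each C–C bond counts 0.
C1 has one bond to C (0), one bond to Br (+1), a double bond to N (2×+1 = +2).
Oxidation state = 0 + 1 + 2 = +3.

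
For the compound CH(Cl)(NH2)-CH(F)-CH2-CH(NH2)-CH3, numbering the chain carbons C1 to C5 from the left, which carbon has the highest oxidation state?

C1

Count +1 for every bond to an atom more electronegative than carbon and −1 for every bond to one less electronegative; C–C bonds are 0. Tallying each carbon:
C1: 1C, 1H, 1N, 1Cl → 0 − 1 + 1 + 1 = +1
C2: 2C, 1H, 1F → 0 − 1 + 1 = 0
C3: 2C, 2H → 0 − 2 = -2
C4: 2C, 1H, 1N → 0 − 1 + 1 = 0
C5: 1C, 3H → 0 − 3 = -3
The most oxidised carbon is C1 at +1.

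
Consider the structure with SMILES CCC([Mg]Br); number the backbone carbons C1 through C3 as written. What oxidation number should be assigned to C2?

C2 has one bond to C (0), one bond to C (0), one bond to H (-1), one bond to H (-1).
Oxidation state = 0 + 0 − 1 − 1 = -2.

-2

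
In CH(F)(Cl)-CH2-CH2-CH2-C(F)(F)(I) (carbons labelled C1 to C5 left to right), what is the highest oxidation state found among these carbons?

+3

Tallying each carbon's bonds:
C1: 1C, 1H, 1F, 1Cl → 0 − 1 + 1 + 1 = +1
C2: 2C, 2H → 0 − 2 = -2
C3: 2C, 2H → 0 − 2 = -2
C4: 2C, 2H → 0 − 2 = -2
C5: 1C, 2F, 1I → 0 + 2 + 1 = +3
The highest value is +3.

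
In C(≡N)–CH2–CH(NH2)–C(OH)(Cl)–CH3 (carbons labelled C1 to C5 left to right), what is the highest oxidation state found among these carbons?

Tallying each carbon's bonds:
C1: 1C, 3N → 0 + 3 = +3
C2: 2C, 2H → 0 − 2 = -2
C3: 2C, 1H, 1N → 0 − 1 + 1 = 0
C4: 2C, 1O, 1Cl → 0 + 1 + 1 = +2
C5: 1C, 3H → 0 − 3 = -3
The highest value is +3.

+3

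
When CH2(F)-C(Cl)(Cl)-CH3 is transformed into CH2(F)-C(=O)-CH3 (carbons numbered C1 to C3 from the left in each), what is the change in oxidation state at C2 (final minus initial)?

0

Before: C2 has 2 bonds to C, 2 bonds to Cl → oxidation state +2.
After: C2 has 2 bonds to C, 2 bonds to O → oxidation state +2.
Δ = +2 − (+2) = 0, so no net redox change at C2.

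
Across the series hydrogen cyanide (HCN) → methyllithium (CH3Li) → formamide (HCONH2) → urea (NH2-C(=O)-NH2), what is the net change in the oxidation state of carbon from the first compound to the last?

Carbon oxidation states along the series — hydrogen cyanide: +2, methyllithium: -4, formamide: +2, urea: +4.
Net change = +4 − (+2) = +2.

+2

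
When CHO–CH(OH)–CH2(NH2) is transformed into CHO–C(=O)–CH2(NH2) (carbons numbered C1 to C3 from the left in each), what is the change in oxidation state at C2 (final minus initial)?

+2

Before: C2 has 2 bonds to C, 1 bond to H, 1 bond to O → oxidation state 0.
After: C2 has 2 bonds to C, 2 bonds to O → oxidation state +2.
Δ = +2 − (0) = +2, so this is an oxidation at C2.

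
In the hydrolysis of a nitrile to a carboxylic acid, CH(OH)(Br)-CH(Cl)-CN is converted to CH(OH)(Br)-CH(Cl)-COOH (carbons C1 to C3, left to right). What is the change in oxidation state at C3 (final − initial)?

Before: C3 has 1 bond to C, 3 bonds to N → oxidation state +3.
After: C3 has 1 bond to C, 3 bonds to O → oxidation state +3.
Δ = +3 − (+3) = 0, so no net redox change at C3.

0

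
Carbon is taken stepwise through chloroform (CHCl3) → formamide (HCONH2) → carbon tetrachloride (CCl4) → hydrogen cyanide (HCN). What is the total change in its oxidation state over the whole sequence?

0

Carbon oxidation states along the series — chloroform: +2, formamide: +2, carbon tetrachloride: +4, hydrogen cyanide: +2.
Net change = +2 − (+2) = 0.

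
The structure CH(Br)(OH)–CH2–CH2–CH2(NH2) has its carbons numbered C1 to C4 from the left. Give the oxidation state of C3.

C3 has one bond to C (0), one bond to C (0), one bond to H (-1), one bond to H (-1).
Oxidation state = 0 + 0 − 1 − 1 = -2.

-2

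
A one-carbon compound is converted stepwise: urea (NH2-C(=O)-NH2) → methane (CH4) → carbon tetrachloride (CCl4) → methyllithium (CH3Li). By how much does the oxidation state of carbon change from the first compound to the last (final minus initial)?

Carbon oxidation states along the series — urea: +4, methane: -4, carbon tetrachloride: +4, methyllithium: -4.
Net change = -4 − (+4) = -8.

-8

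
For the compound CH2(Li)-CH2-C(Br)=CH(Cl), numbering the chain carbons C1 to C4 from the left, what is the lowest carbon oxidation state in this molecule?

Tallying each carbon's bonds:
C1: 1C, 2H, 1Li → 0 − 2 − 1 = -3
C2: 2C, 2H → 0 − 2 = -2
C3: 3C, 1Br → 0 + 1 = +1
C4: 2C, 1H, 1Cl → 0 − 1 + 1 = 0
The lowest value is -3.

-3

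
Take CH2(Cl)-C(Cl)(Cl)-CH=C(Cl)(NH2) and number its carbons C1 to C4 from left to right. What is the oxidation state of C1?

-1

Assign +1 per bond to O/N/halogen, −1 per bond to H or an electropositive element, and 0 per bond to carbon.
C1 has one bond to C (0), one bond to H (-1), one bond to Cl (+1), one bond to H (-1).
Oxidation state = 0 − 1 + 1 − 1 = -1.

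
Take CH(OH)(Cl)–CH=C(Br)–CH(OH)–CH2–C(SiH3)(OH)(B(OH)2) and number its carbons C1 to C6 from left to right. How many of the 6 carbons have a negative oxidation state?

Each bond to a more electronegative atom (O, N, halogen) counts +1, each bond to a less electronegative atom (H, metal, B, Si) counts −1, and each C–C bond counts 0. Tallying each carbon:
C1: 1C, 1H, 1O, 1Cl → 0 − 1 + 1 + 1 = +1
C2: 3C, 1H → 0 − 1 = -1
C3: 3C, 1Br → 0 + 1 = +1
C4: 2C, 1H, 1O → 0 − 1 + 1 = 0
C5: 2C, 2H → 0 − 2 = -2
C6: 1C, 1O, 1B, 1Si → 0 + 1 − 1 − 1 = -1
3 carbons (C2, C5, C6) meet the condition.

3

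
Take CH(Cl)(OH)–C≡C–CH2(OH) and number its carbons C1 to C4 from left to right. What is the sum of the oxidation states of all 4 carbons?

Count +1 for every bond to an atom more electronegative than carbon and −1 for every bond to one less electronegative; C–C bonds are 0. Tallying each carbon:
C1: 1C, 1H, 1O, 1Cl → 0 − 1 + 1 + 1 = +1
C2: 4C → 0 = 0
C3: 4C → 0 = 0
C4: 1C, 2H, 1O → 0 − 2 + 1 = -1
Sum = +1 + 0 + 0 − 1 = 0.

0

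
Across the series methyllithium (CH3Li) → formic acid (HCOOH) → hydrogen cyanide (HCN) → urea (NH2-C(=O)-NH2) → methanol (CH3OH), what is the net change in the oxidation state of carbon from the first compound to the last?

Carbon oxidation states along the series — methyllithium: -4, formic acid: +2, hydrogen cyanide: +2, urea: +4, methanol: -2.
Net change = -2 − (-4) = +2.

+2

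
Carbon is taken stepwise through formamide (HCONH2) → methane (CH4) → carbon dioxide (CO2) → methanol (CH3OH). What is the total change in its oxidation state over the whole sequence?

-4

Carbon oxidation states along the series — formamide: +2, methane: -4, carbon dioxide: +4, methanol: -2.
Net change = -2 − (+2) = -4.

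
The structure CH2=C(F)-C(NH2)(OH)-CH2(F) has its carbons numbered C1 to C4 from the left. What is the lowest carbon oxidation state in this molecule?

Tallying each carbon's bonds:
C1: 2C, 2H → 0 − 2 = -2
C2: 3C, 1F → 0 + 1 = +1
C3: 2C, 1O, 1N → 0 + 1 + 1 = +2
C4: 1C, 2H, 1F → 0 − 2 + 1 = -1
The lowest value is -2.

-2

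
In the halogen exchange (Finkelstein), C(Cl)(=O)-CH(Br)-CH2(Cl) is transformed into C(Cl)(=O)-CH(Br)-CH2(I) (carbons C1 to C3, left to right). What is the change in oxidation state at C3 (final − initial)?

Before: C3 has 1 bond to C, 2 bonds to H, 1 bond to Cl → oxidation state -1.
After: C3 has 1 bond to C, 2 bonds to H, 1 bond to I → oxidation state -1.
Δ = -1 − (-1) = 0, so no net redox change at C3.

0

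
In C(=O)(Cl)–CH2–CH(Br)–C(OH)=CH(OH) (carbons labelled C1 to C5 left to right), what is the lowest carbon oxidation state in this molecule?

Assign +1 per bond to O/N/halogen, −1 per bond to H or an electropositive element, and 0 per bond to carbon. Tallying each carbon:
C1: 1C, 2O, 1Cl → 0 + 2 + 1 = +3
C2: 2C, 2H → 0 − 2 = -2
C3: 2C, 1H, 1Br → 0 − 1 + 1 = 0
C4: 3C, 1O → 0 + 1 = +1
C5: 2C, 1H, 1O → 0 − 1 + 1 = 0
The lowest value is -2.

-2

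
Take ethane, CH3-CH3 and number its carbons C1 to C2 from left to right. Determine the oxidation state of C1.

Each bond to a more electronegative atom (O, N, halogen) counts +1, each bond to a less electronegative atom (H, metal, B, Si) counts −1, and each C–C bond counts 0.
C1 has one bond to H (-1), one bond to H (-1), one bond to H (-1), one bond to C (0).
Oxidation state = -1 − 1 − 1 + 0 = -3.

-3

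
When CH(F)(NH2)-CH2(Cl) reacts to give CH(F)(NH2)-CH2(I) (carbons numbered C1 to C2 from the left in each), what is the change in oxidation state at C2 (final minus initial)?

0

Before: C2 has 1 bond to C, 2 bonds to H, 1 bond to Cl → oxidation state -1.
After: C2 has 1 bond to C, 2 bonds to H, 1 bond to I → oxidation state -1.
Δ = -1 − (-1) = 0, so no net redox change at C2.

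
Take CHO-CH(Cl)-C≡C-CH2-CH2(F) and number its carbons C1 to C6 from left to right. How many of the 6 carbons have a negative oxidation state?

2

Tallying each carbon's bonds:
C1: 1C, 1H, 2O → 0 − 1 + 2 = +1
C2: 2C, 1H, 1Cl → 0 − 1 + 1 = 0
C3: 4C → 0 = 0
C4: 4C → 0 = 0
C5: 2C, 2H → 0 − 2 = -2
C6: 1C, 2H, 1F → 0 − 2 + 1 = -1
2 carbons (C5, C6) meet the condition.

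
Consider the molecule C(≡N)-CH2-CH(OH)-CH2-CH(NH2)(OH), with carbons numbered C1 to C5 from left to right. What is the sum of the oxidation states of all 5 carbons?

Tallying each carbon's bonds:
C1: 1C, 3N → 0 + 3 = +3
C2: 2C, 2H → 0 − 2 = -2
C3: 2C, 1H, 1O → 0 − 1 + 1 = 0
C4: 2C, 2H → 0 − 2 = -2
C5: 1C, 1H, 1O, 1N → 0 − 1 + 1 + 1 = +1
Sum = +3 − 2 + 0 − 2 + 1 = 0.

0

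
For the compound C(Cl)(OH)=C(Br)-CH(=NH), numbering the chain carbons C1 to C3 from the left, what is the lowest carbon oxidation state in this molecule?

+1

Bonds to more-electronegative neighbours contribute +1 each, bonds to H or metals contribute −1 each, and C–C bonds contribute 0. Tallying each carbon:
C1: 2C, 1O, 1Cl → 0 + 1 + 1 = +2
C2: 3C, 1Br → 0 + 1 = +1
C3: 1C, 1H, 2N → 0 − 1 + 2 = +1
The lowest value is +1.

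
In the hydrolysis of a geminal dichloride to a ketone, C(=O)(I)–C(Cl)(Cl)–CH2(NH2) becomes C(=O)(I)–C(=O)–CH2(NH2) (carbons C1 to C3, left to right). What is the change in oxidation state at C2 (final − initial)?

0

Before: C2 has 2 bonds to C, 2 bonds to Cl → oxidation state +2.
After: C2 has 2 bonds to C, 2 bonds to O → oxidation state +2.
Δ = +2 − (+2) = 0, so no net redox change at C2.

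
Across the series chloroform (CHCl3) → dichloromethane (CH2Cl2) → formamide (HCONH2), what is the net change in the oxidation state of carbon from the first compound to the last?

Carbon oxidation states along the series — chloroform: +2, dichloromethane: 0, formamide: +2.
Net change = +2 − (+2) = 0.

0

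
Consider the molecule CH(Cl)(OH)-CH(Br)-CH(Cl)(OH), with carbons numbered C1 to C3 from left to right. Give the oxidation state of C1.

+1

Bonds to more-electronegative neighbours contribute +1 each, bonds to H or metals contribute −1 each, and C–C bonds contribute 0.
C1 has one bond to C (0), one bond to Cl (+1), one bond to O (+1), one bond to H (-1).
Oxidation state = 0 + 1 + 1 − 1 = +1.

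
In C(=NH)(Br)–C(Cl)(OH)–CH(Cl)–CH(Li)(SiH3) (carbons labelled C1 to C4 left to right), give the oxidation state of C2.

Assign +1 per bond to O/N/halogen, −1 per bond to H or an electropositive element, and 0 per bond to carbon.
C2 has one bond to C (0), one bond to C (0), one bond to Cl (+1), one bond to O (+1).
Oxidation state = 0 + 0 + 1 + 1 = +2.

+2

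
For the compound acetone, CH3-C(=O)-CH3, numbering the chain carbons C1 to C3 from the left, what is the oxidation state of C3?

C3 has one bond to H (-1), one bond to H (-1), one bond to H (-1), one bond to C (0).
Oxidation state = -1 − 1 − 1 + 0 = -3.

-3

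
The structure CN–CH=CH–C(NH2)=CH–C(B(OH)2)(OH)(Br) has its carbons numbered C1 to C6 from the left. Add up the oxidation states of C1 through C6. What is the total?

Tallying each carbon's bonds:
C1: 1C, 3N → 0 + 3 = +3
C2: 3C, 1H → 0 − 1 = -1
C3: 3C, 1H → 0 − 1 = -1
C4: 3C, 1N → 0 + 1 = +1
C5: 3C, 1H → 0 − 1 = -1
C6: 1C, 1O, 1Br, 1B → 0 + 1 + 1 − 1 = +1
Sum = +3 − 1 − 1 + 1 − 1 + 1 = +2.

+2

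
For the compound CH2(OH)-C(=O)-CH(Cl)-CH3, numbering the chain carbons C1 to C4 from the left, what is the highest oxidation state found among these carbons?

+2

Tallying each carbon's bonds:
C1: 1C, 2H, 1O → 0 − 2 + 1 = -1
C2: 2C, 2O → 0 + 2 = +2
C3: 2C, 1H, 1Cl → 0 − 1 + 1 = 0
C4: 1C, 3H → 0 − 3 = -3
The highest value is +2.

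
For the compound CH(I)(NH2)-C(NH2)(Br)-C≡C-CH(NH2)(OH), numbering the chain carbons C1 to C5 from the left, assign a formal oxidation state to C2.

+2

Bonds to more-electronegative neighbours contribute +1 each, bonds to H or metals contribute −1 each, and C–C bonds contribute 0.
C2 has one bond to C (0), one bond to C (0), one bond to N (+1), one bond to Br (+1).
Oxidation state = 0 + 0 + 1 + 1 = +2.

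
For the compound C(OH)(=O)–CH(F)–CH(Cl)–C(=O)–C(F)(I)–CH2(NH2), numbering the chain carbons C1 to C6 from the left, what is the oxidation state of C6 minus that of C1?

-4

C6: 1C, 2H, 1N → 0 − 2 + 1 = -1
C1: 1C, 3O → 0 + 3 = +3
Difference: -1 − (+3) = -4.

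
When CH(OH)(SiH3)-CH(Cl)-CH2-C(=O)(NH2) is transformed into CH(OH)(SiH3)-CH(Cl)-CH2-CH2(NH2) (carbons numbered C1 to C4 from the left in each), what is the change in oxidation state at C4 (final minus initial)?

Before: C4 has 1 bond to C, 2 bonds to O, 1 bond to N → oxidation state +3.
After: C4 has 1 bond to C, 2 bonds to H, 1 bond to N → oxidation state -1.
Δ = -1 − (+3) = -4, so this is a reduction at C4.

-4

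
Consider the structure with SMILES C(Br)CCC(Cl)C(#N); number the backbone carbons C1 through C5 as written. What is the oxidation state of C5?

+3

Each bond to a more electronegative atom (O, N, halogen) counts +1, each bond to a less electronegative atom (H, metal, B, Si) counts −1, and each C–C bond counts 0.
C5 has one bond to C (0), a triple bond to N (3×+1 = +3).
Oxidation state = 0 + 3 = +3.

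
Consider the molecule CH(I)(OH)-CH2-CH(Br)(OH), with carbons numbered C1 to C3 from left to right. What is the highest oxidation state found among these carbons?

Tallying each carbon's bonds:
C1: 1C, 1H, 1O, 1I → 0 − 1 + 1 + 1 = +1
C2: 2C, 2H → 0 − 2 = -2
C3: 1C, 1H, 1O, 1Br → 0 − 1 + 1 + 1 = +1
The highest value is +1.

+1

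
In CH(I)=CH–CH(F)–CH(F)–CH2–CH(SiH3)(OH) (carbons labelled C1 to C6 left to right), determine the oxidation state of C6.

Each bond to a more electronegative atom (O, N, halogen) counts +1, each bond to a less electronegative atom (H, metal, B, Si) counts −1, and each C–C bond counts 0.
C6 has one bond to C (0), one bond to Si (-1), one bond to H (-1), one bond to O (+1).
Oxidation state = 0 − 1 − 1 + 1 = -1.

-1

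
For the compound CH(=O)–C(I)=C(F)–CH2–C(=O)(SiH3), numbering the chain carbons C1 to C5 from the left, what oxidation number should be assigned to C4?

Bonds to more-electronegative neighbours contribute +1 each, bonds to H or metals contribute −1 each, and C–C bonds contribute 0.
C4 has one bond to C (0), one bond to C (0), one bond to H (-1), one bond to H (-1).
Oxidation state = 0 + 0 − 1 − 1 = -2.

-2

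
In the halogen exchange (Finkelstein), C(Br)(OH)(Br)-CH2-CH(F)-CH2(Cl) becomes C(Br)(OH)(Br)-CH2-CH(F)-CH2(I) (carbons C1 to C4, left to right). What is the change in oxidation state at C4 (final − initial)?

Before: C4 has 1 bond to C, 2 bonds to H, 1 bond to Cl → oxidation state -1.
After: C4 has 1 bond to C, 2 bonds to H, 1 bond to I → oxidation state -1.
Δ = -1 − (-1) = 0, so no net redox change at C4.

0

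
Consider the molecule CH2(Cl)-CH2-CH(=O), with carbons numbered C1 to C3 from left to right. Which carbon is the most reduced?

Assign +1 per bond to O/N/halogen, −1 per bond to H or an electropositive element, and 0 per bond to carbon. Tallying each carbon:
C1: 1C, 2H, 1Cl → 0 − 2 + 1 = -1
C2: 2C, 2H → 0 − 2 = -2
C3: 1C, 1H, 2O → 0 − 1 + 2 = +1
The most reduced carbon is C2 at -2.

C2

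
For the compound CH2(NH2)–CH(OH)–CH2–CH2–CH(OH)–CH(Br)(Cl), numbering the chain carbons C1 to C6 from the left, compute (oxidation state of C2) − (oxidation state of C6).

C2: 2C, 1H, 1O → 0 − 1 + 1 = 0
C6: 1C, 1H, 1Cl, 1Br → 0 − 1 + 1 + 1 = +1
Difference: 0 − (+1) = -1.

-1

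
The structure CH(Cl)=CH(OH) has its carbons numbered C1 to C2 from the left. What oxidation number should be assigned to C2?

Assign +1 per bond to O/N/halogen, −1 per bond to H or an electropositive element, and 0 per bond to carbon.
C2 has a double bond to C (2×0 = 0), one bond to O (+1), one bond to H (-1).
Oxidation state = 0 + 1 − 1 = 0.

0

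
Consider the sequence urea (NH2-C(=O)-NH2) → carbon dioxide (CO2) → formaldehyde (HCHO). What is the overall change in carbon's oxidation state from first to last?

-4

Carbon oxidation states along the series — urea: +4, carbon dioxide: +4, formaldehyde: 0.
Net change = 0 − (+4) = -4.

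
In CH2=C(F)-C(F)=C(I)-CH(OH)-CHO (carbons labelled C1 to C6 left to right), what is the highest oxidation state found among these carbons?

+1

Assign +1 per bond to O/N/halogen, −1 per bond to H or an electropositive element, and 0 per bond to carbon. Tallying each carbon:
C1: 2C, 2H → 0 − 2 = -2
C2: 3C, 1F → 0 + 1 = +1
C3: 3C, 1F → 0 + 1 = +1
C4: 3C, 1I → 0 + 1 = +1
C5: 2C, 1H, 1O → 0 − 1 + 1 = 0
C6: 1C, 1H, 2O → 0 − 1 + 2 = +1
The highest value is +1.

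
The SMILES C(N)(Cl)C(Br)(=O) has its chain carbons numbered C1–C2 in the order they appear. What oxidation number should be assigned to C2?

+3

C2 has one bond to C (0), one bond to Br (+1), a double bond to O (2×+1 = +2).
Oxidation state = 0 + 1 + 2 = +3.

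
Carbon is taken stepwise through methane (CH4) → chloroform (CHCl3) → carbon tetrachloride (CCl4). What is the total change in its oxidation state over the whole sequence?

Carbon oxidation states along the series — methane: -4, chloroform: +2, carbon tetrachloride: +4.
Net change = +4 − (-4) = +8.

+8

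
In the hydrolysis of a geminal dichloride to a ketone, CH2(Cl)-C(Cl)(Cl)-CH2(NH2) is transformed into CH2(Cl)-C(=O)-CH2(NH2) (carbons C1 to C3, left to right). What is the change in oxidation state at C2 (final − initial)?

Before: C2 has 2 bonds to C, 2 bonds to Cl → oxidation state +2.
After: C2 has 2 bonds to C, 2 bonds to O → oxidation state +2.
Δ = +2 − (+2) = 0, so no net redox change at C2.

0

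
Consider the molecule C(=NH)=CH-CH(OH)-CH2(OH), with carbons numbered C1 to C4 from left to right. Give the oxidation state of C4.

C4 has one bond to C (0), one bond to H (-1), one bond to H (-1), one bond to O (+1).
Oxidation state = 0 − 1 − 1 + 1 = -1.

-1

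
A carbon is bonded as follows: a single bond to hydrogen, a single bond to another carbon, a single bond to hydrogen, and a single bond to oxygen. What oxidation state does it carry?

-1

Bonds to more-electronegative neighbours contribute +1 each, bonds to H or metals contribute −1 each, and C–C bonds contribute 0.
The carbon has one bond to C (0), one bond to H (-1), one bond to H (-1), one bond to O (+1).
Oxidation state = 0 − 1 − 1 + 1 = -1.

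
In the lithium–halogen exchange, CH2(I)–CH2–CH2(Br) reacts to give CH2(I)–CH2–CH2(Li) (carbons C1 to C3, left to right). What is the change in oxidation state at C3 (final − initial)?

Before: C3 has 1 bond to C, 2 bonds to H, 1 bond to Br → oxidation state -1.
After: C3 has 1 bond to C, 2 bonds to H, 1 bond to Li → oxidation state -3.
Δ = -3 − (-1) = -2, so this is a reduction at C3.

-2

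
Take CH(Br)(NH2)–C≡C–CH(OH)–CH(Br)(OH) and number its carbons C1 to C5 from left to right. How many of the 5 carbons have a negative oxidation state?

Bonds to more-electronegative neighbours contribute +1 each, bonds to H or metals contribute −1 each, and C–C bonds contribute 0. Tallying each carbon:
C1: 1C, 1H, 1N, 1Br → 0 − 1 + 1 + 1 = +1
C2: 4C → 0 = 0
C3: 4C → 0 = 0
C4: 2C, 1H, 1O → 0 − 1 + 1 = 0
C5: 1C, 1H, 1O, 1Br → 0 − 1 + 1 + 1 = +1
0 carbons meet the condition.

0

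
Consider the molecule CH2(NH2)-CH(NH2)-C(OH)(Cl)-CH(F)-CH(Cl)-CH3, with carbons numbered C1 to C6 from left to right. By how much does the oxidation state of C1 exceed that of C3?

-3

C1: 1C, 2H, 1N → 0 − 2 + 1 = -1
C3: 2C, 1O, 1Cl → 0 + 1 + 1 = +2
Difference: -1 − (+2) = -3.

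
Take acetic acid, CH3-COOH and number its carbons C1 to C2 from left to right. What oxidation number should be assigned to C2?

C2 has a double bond to O (2×+1 = +2), one bond to O (+1), one bond to C (0).
Oxidation state = +2 + 1 + 0 = +3.

+3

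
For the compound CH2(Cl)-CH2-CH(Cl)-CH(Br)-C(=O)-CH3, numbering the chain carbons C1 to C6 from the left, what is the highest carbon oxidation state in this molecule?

Assign +1 per bond to O/N/halogen, −1 per bond to H or an electropositive element, and 0 per bond to carbon. Tallying each carbon:
C1: 1C, 2H, 1Cl → 0 − 2 + 1 = -1
C2: 2C, 2H → 0 − 2 = -2
C3: 2C, 1H, 1Cl → 0 − 1 + 1 = 0
C4: 2C, 1H, 1Br → 0 − 1 + 1 = 0
C5: 2C, 2O → 0 + 2 = +2
C6: 1C, 3H → 0 − 3 = -3
The highest value is +2.

+2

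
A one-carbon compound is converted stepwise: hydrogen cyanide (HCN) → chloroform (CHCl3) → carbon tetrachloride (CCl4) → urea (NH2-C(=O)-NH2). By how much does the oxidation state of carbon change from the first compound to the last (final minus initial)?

+2

Carbon oxidation states along the series — hydrogen cyanide: +2, chloroform: +2, carbon tetrachloride: +4, urea: +4.
Net change = +4 − (+2) = +2.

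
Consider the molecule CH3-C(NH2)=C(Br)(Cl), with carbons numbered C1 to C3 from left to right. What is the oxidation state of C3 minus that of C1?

+5

C3: 2C, 1Cl, 1Br → 0 + 1 + 1 = +2
C1: 1C, 3H → 0 − 3 = -3
Difference: +2 − (-3) = +5.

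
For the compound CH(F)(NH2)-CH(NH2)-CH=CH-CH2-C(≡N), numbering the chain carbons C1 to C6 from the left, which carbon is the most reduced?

C5

Tallying each carbon's bonds:
C1: 1C, 1H, 1N, 1F → 0 − 1 + 1 + 1 = +1
C2: 2C, 1H, 1N → 0 − 1 + 1 = 0
C3: 3C, 1H → 0 − 1 = -1
C4: 3C, 1H → 0 − 1 = -1
C5: 2C, 2H → 0 − 2 = -2
C6: 1C, 3N → 0 + 3 = +3
The most reduced carbon is C5 at -2.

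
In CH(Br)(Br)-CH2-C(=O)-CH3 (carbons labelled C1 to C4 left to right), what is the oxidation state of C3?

Each bond to a more electronegative atom (O, N, halogen) counts +1, each bond to a less electronegative atom (H, metal, B, Si) counts −1, and each C–C bond counts 0.
C3 has one bond to C (0), one bond to C (0), a double bond to O (2×+1 = +2).
Oxidation state = 0 + 0 + 2 = +2.

+2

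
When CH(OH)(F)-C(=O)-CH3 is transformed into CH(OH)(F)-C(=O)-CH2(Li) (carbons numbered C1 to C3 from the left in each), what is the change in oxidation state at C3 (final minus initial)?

0

Before: C3 has 1 bond to C, 3 bonds to H → oxidation state -3.
After: C3 has 1 bond to C, 2 bonds to H, 1 bond to Li → oxidation state -3.
Δ = -3 − (-3) = 0, so no net redox change at C3.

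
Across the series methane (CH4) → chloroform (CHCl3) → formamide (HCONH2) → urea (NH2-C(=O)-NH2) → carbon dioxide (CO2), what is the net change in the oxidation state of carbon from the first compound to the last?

+8

Carbon oxidation states along the series — methane: -4, chloroform: +2, formamide: +2, urea: +4, carbon dioxide: +4.
Net change = +4 − (-4) = +8.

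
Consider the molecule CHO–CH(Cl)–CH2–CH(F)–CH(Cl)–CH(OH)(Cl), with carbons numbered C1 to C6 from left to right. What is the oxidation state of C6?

Assign +1 per bond to O/N/halogen, −1 per bond to H or an electropositive element, and 0 per bond to carbon.
C6 has one bond to C (0), one bond to O (+1), one bond to Cl (+1), one bond to H (-1).
Oxidation state = 0 + 1 + 1 − 1 = +1.

+1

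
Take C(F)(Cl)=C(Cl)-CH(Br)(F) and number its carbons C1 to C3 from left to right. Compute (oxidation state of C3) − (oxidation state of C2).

C3: 1C, 1H, 1F, 1Br → 0 − 1 + 1 + 1 = +1
C2: 3C, 1Cl → 0 + 1 = +1
Difference: +1 − (+1) = 0.

0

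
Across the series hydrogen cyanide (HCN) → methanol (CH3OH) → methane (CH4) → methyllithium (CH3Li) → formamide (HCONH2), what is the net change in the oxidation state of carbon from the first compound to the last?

Carbon oxidation states along the series — hydrogen cyanide: +2, methanol: -2, methane: -4, methyllithium: -4, formamide: +2.
Net change = +2 − (+2) = 0.

0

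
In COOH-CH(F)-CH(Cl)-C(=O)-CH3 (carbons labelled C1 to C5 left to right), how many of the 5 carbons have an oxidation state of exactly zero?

Tallying each carbon's bonds:
C1: 1C, 3O → 0 + 3 = +3
C2: 2C, 1H, 1F → 0 − 1 + 1 = 0
C3: 2C, 1H, 1Cl → 0 − 1 + 1 = 0
C4: 2C, 2O → 0 + 2 = +2
C5: 1C, 3H → 0 − 3 = -3
2 carbons (C2, C3) meet the condition.

2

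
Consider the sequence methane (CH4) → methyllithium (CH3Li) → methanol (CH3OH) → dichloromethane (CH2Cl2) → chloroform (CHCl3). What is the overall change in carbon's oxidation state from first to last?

Carbon oxidation states along the series — methane: -4, methyllithium: -4, methanol: -2, dichloromethane: 0, chloroform: +2.
Net change = +2 − (-4) = +6.

+6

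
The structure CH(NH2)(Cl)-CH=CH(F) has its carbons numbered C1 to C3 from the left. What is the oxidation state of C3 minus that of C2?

C3: 2C, 1H, 1F → 0 − 1 + 1 = 0
C2: 3C, 1H → 0 − 1 = -1
Difference: 0 − (-1) = +1.

+1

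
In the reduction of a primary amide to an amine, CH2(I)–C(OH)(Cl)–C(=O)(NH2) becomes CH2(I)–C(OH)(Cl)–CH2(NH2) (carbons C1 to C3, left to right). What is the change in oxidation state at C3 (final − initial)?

-4

Before: C3 has 1 bond to C, 2 bonds to O, 1 bond to N → oxidation state +3.
After: C3 has 1 bond to C, 2 bonds to H, 1 bond to N → oxidation state -1.
Δ = -1 − (+3) = -4, so this is a reduction at C3.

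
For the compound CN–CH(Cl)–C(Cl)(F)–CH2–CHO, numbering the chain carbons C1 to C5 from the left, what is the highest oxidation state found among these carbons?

Count +1 for every bond to an atom more electronegative than carbon and −1 for every bond to one less electronegative; C–C bonds are 0. Tallying each carbon:
C1: 1C, 3N → 0 + 3 = +3
C2: 2C, 1H, 1Cl → 0 − 1 + 1 = 0
C3: 2C, 1F, 1Cl → 0 + 1 + 1 = +2
C4: 2C, 2H → 0 − 2 = -2
C5: 1C, 1H, 2O → 0 − 1 + 2 = +1
The highest value is +3.

+3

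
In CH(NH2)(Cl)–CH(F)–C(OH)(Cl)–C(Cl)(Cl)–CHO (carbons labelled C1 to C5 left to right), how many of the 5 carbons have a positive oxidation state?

Tallying each carbon's bonds:
C1: 1C, 1H, 1N, 1Cl → 0 − 1 + 1 + 1 = +1
C2: 2C, 1H, 1F → 0 − 1 + 1 = 0
C3: 2C, 1O, 1Cl → 0 + 1 + 1 = +2
C4: 2C, 2Cl → 0 + 2 = +2
C5: 1C, 1H, 2O → 0 − 1 + 2 = +1
4 carbons (C1, C3, C4, C5) meet the condition.

4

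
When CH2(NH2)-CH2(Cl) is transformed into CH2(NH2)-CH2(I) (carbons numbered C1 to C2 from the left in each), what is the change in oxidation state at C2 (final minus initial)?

0

Before: C2 has 1 bond to C, 2 bonds to H, 1 bond to Cl → oxidation state -1.
After: C2 has 1 bond to C, 2 bonds to H, 1 bond to I → oxidation state -1.
Δ = -1 − (-1) = 0, so no net redox change at C2.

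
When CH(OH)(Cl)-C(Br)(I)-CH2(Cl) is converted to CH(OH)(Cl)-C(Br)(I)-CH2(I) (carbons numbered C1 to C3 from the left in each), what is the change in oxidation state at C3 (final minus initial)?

Before: C3 has 1 bond to C, 2 bonds to H, 1 bond to Cl → oxidation state -1.
After: C3 has 1 bond to C, 2 bonds to H, 1 bond to I → oxidation state -1.
Δ = -1 − (-1) = 0, so no net redox change at C3.

0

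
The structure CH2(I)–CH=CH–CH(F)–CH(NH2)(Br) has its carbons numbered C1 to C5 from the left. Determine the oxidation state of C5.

+1

Assign +1 per bond to O/N/halogen, −1 per bond to H or an electropositive element, and 0 per bond to carbon.
C5 has one bond to C (0), one bond to H (-1), one bond to N (+1), one bond to Br (+1).
Oxidation state = 0 − 1 + 1 + 1 = +1.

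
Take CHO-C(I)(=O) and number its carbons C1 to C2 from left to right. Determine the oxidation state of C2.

C2 has one bond to C (0), one bond to I (+1), a double bond to O (2×+1 = +2).
Oxidation state = 0 + 1 + 2 = +3.

+3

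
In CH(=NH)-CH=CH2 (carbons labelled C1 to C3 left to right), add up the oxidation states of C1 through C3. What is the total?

-2

Each bond to a more electronegative atom (O, N, halogen) counts +1, each bond to a less electronegative atom (H, metal, B, Si) counts −1, and each C–C bond counts 0. Tallying each carbon:
C1: 1C, 1H, 2N → 0 − 1 + 2 = +1
C2: 3C, 1H → 0 − 1 = -1
C3: 2C, 2H → 0 − 2 = -2
Sum = +1 − 1 − 2 = -2.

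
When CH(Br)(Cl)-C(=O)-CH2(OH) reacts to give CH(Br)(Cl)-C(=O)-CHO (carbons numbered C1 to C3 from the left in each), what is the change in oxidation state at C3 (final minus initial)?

Before: C3 has 1 bond to C, 2 bonds to H, 1 bond to O → oxidation state -1.
After: C3 has 1 bond to C, 1 bond to H, 2 bonds to O → oxidation state +1.
Δ = +1 − (-1) = +2, so this is an oxidation at C3.

+2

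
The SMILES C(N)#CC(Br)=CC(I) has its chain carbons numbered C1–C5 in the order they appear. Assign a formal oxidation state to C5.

C5 has one bond to C (0), one bond to H (-1), one bond to I (+1), one bond to H (-1).
Oxidation state = 0 − 1 + 1 − 1 = -1.

-1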